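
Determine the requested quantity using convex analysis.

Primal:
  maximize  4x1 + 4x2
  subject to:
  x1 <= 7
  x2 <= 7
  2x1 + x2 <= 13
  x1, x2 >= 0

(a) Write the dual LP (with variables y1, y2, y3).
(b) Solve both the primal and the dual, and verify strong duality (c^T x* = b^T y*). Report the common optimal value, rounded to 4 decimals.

The standard primal-dual pair for 'max c^T x s.t. A x <= b, x >= 0' is:
  Dual:  min b^T y  s.t.  A^T y >= c,  y >= 0.

So the dual LP is:
  minimize  7y1 + 7y2 + 13y3
  subject to:
    y1 + 2y3 >= 4
    y2 + y3 >= 4
    y1, y2, y3 >= 0

Solving the primal: x* = (3, 7).
  primal value c^T x* = 40.
Solving the dual: y* = (0, 2, 2).
  dual value b^T y* = 40.
Strong duality: c^T x* = b^T y*. Confirmed.

40


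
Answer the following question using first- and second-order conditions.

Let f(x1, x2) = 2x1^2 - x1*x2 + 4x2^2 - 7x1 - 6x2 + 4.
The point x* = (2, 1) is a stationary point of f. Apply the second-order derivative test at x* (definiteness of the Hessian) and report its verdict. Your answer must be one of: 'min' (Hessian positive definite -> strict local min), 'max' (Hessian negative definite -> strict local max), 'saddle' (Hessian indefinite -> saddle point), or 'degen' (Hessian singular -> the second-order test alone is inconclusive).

Compute the Hessian H = grad^2 f:
  H = [[4, -1], [-1, 8]]
Verify stationarity: grad f(x*) = H x* + g = (0, 0).
Eigenvalues of H: 3.7639, 8.2361.
Both eigenvalues > 0, so H is positive definite -> x* is a strict local min.

min


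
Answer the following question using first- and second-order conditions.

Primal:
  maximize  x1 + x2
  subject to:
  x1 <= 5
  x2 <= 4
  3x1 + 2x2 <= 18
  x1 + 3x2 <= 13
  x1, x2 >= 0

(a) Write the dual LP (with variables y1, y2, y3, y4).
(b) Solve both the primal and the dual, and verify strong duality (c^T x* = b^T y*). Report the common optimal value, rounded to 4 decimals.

The standard primal-dual pair for 'max c^T x s.t. A x <= b, x >= 0' is:
  Dual:  min b^T y  s.t.  A^T y >= c,  y >= 0.

So the dual LP is:
  minimize  5y1 + 4y2 + 18y3 + 13y4
  subject to:
    y1 + 3y3 + y4 >= 1
    y2 + 2y3 + 3y4 >= 1
    y1, y2, y3, y4 >= 0

Solving the primal: x* = (4, 3).
  primal value c^T x* = 7.
Solving the dual: y* = (0, 0, 0.2857, 0.1429).
  dual value b^T y* = 7.
Strong duality: c^T x* = b^T y*. Confirmed.

7


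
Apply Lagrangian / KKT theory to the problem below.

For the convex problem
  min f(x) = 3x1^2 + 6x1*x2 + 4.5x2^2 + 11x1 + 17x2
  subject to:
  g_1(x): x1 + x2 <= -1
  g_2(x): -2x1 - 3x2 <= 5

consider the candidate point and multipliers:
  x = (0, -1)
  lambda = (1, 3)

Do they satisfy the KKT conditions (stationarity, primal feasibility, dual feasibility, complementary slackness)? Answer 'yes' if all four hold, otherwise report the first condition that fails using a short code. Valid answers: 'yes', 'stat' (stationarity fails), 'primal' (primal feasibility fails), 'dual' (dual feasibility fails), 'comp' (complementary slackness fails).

Gradient of f: grad f(x) = Q x + c = (5, 8)
Constraint values g_i(x) = a_i^T x - b_i:
  g_1((0, -1)) = 0
  g_2((0, -1)) = -2
Stationarity residual: grad f(x) + sum_i lambda_i a_i = (0, 0)
  -> stationarity OK
Primal feasibility (all g_i <= 0): OK
Dual feasibility (all lambda_i >= 0): OK
Complementary slackness (lambda_i * g_i(x) = 0 for all i): FAILS

Verdict: the first failing condition is complementary_slackness -> comp.

comp


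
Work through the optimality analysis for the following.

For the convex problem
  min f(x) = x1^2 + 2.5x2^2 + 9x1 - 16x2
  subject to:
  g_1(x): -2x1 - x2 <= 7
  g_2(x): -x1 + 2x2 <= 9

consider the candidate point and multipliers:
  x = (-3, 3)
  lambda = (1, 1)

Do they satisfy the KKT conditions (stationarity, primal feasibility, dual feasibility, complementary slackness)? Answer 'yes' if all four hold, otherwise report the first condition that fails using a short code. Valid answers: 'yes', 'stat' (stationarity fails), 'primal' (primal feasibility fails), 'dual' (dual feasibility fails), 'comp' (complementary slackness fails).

Gradient of f: grad f(x) = Q x + c = (3, -1)
Constraint values g_i(x) = a_i^T x - b_i:
  g_1((-3, 3)) = -4
  g_2((-3, 3)) = 0
Stationarity residual: grad f(x) + sum_i lambda_i a_i = (0, 0)
  -> stationarity OK
Primal feasibility (all g_i <= 0): OK
Dual feasibility (all lambda_i >= 0): OK
Complementary slackness (lambda_i * g_i(x) = 0 for all i): FAILS

Verdict: the first failing condition is complementary_slackness -> comp.

comp


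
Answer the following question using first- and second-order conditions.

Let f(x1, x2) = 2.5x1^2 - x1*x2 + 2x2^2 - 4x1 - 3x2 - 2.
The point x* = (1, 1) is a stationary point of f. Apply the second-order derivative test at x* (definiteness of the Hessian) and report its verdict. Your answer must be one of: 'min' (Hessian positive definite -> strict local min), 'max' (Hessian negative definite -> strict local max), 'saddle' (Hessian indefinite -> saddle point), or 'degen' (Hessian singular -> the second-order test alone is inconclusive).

Compute the Hessian H = grad^2 f:
  H = [[5, -1], [-1, 4]]
Verify stationarity: grad f(x*) = H x* + g = (0, 0).
Eigenvalues of H: 3.382, 5.618.
Both eigenvalues > 0, so H is positive definite -> x* is a strict local min.

min


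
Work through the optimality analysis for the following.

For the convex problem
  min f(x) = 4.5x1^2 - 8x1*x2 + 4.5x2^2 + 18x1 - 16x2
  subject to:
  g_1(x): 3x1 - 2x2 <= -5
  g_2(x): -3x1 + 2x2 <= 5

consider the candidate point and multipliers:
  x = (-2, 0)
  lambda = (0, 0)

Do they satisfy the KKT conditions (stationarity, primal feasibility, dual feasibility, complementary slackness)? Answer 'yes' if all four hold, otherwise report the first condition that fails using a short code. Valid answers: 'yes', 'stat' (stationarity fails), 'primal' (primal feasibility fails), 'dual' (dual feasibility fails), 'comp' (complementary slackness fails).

Gradient of f: grad f(x) = Q x + c = (0, 0)
Constraint values g_i(x) = a_i^T x - b_i:
  g_1((-2, 0)) = -1
  g_2((-2, 0)) = 1
Stationarity residual: grad f(x) + sum_i lambda_i a_i = (0, 0)
  -> stationarity OK
Primal feasibility (all g_i <= 0): FAILS
Dual feasibility (all lambda_i >= 0): OK
Complementary slackness (lambda_i * g_i(x) = 0 for all i): OK

Verdict: the first failing condition is primal_feasibility -> primal.

primal


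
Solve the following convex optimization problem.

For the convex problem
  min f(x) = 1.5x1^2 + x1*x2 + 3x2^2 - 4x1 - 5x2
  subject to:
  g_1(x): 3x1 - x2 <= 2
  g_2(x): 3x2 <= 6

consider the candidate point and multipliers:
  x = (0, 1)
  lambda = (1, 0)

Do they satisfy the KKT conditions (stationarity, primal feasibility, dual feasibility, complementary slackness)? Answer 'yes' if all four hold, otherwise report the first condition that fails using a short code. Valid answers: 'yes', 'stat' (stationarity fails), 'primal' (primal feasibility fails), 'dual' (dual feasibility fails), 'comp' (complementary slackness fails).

Gradient of f: grad f(x) = Q x + c = (-3, 1)
Constraint values g_i(x) = a_i^T x - b_i:
  g_1((0, 1)) = -3
  g_2((0, 1)) = -3
Stationarity residual: grad f(x) + sum_i lambda_i a_i = (0, 0)
  -> stationarity OK
Primal feasibility (all g_i <= 0): OK
Dual feasibility (all lambda_i >= 0): OK
Complementary slackness (lambda_i * g_i(x) = 0 for all i): FAILS

Verdict: the first failing condition is complementary_slackness -> comp.

comp


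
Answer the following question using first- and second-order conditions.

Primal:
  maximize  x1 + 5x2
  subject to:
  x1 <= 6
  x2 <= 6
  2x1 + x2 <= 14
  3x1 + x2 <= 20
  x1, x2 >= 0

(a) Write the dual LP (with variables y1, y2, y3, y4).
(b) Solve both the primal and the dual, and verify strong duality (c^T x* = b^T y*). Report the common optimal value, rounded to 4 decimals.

The standard primal-dual pair for 'max c^T x s.t. A x <= b, x >= 0' is:
  Dual:  min b^T y  s.t.  A^T y >= c,  y >= 0.

So the dual LP is:
  minimize  6y1 + 6y2 + 14y3 + 20y4
  subject to:
    y1 + 2y3 + 3y4 >= 1
    y2 + y3 + y4 >= 5
    y1, y2, y3, y4 >= 0

Solving the primal: x* = (4, 6).
  primal value c^T x* = 34.
Solving the dual: y* = (0, 4.5, 0.5, 0).
  dual value b^T y* = 34.
Strong duality: c^T x* = b^T y*. Confirmed.

34


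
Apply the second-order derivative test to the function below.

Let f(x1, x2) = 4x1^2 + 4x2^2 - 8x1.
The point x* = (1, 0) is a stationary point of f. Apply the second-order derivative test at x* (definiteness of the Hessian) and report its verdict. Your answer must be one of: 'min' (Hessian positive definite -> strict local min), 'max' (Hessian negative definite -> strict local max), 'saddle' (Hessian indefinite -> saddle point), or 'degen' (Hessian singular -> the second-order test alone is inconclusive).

Compute the Hessian H = grad^2 f:
  H = [[8, 0], [0, 8]]
Verify stationarity: grad f(x*) = H x* + g = (0, 0).
Eigenvalues of H: 8, 8.
Both eigenvalues > 0, so H is positive definite -> x* is a strict local min.

min


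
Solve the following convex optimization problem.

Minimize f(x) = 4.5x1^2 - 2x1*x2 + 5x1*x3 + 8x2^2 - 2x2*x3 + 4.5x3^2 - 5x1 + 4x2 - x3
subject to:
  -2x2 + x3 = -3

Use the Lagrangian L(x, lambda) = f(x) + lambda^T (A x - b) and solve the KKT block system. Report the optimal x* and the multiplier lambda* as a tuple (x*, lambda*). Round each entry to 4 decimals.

Form the Lagrangian:
  L(x, lambda) = (1/2) x^T Q x + c^T x + lambda^T (A x - b)
Stationarity (grad_x L = 0): Q x + c + A^T lambda = 0.
Primal feasibility: A x = b.

This gives the KKT block system:
  [ Q   A^T ] [ x     ]   [-c ]
  [ A    0  ] [ lambda ] = [ b ]

Solving the linear system:
  x*      = (1.5422, 0.7651, -1.4699)
  lambda* = (8.0482)
  f(x*)   = 10.4819

x* = (1.5422, 0.7651, -1.4699), lambda* = (8.0482)


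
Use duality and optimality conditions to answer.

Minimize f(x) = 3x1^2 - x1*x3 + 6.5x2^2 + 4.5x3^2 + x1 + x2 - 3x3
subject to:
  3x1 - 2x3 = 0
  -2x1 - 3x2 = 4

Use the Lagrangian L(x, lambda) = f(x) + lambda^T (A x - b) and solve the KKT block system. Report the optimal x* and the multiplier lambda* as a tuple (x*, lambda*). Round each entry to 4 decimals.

Form the Lagrangian:
  L(x, lambda) = (1/2) x^T Q x + c^T x + lambda^T (A x - b)
Stationarity (grad_x L = 0): Q x + c + A^T lambda = 0.
Primal feasibility: A x = b.

This gives the KKT block system:
  [ Q   A^T ] [ x     ]   [-c ]
  [ A    0  ] [ lambda ] = [ b ]

Solving the linear system:
  x*      = (-0.2545, -1.1636, -0.3818)
  lambda* = (-3.0909, -4.7091)
  f(x*)   = 9.2818

x* = (-0.2545, -1.1636, -0.3818), lambda* = (-3.0909, -4.7091)


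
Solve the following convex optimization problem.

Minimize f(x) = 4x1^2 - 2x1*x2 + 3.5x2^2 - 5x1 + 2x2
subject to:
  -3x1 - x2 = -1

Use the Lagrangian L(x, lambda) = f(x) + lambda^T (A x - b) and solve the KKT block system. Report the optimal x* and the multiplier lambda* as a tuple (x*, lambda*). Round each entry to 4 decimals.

Form the Lagrangian:
  L(x, lambda) = (1/2) x^T Q x + c^T x + lambda^T (A x - b)
Stationarity (grad_x L = 0): Q x + c + A^T lambda = 0.
Primal feasibility: A x = b.

This gives the KKT block system:
  [ Q   A^T ] [ x     ]   [-c ]
  [ A    0  ] [ lambda ] = [ b ]

Solving the linear system:
  x*      = (0.4096, -0.2289)
  lambda* = (-0.4217)
  f(x*)   = -1.4639

x* = (0.4096, -0.2289), lambda* = (-0.4217)


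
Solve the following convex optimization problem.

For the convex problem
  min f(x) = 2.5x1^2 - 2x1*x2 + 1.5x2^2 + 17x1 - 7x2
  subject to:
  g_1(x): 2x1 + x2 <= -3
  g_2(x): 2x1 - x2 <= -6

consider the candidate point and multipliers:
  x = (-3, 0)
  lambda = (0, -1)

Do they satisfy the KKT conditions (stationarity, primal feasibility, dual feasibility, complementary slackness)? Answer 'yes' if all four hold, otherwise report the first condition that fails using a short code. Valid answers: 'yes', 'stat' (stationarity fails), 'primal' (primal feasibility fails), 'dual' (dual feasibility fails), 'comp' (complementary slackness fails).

Gradient of f: grad f(x) = Q x + c = (2, -1)
Constraint values g_i(x) = a_i^T x - b_i:
  g_1((-3, 0)) = -3
  g_2((-3, 0)) = 0
Stationarity residual: grad f(x) + sum_i lambda_i a_i = (0, 0)
  -> stationarity OK
Primal feasibility (all g_i <= 0): OK
Dual feasibility (all lambda_i >= 0): FAILS
Complementary slackness (lambda_i * g_i(x) = 0 for all i): OK

Verdict: the first failing condition is dual_feasibility -> dual.

dual


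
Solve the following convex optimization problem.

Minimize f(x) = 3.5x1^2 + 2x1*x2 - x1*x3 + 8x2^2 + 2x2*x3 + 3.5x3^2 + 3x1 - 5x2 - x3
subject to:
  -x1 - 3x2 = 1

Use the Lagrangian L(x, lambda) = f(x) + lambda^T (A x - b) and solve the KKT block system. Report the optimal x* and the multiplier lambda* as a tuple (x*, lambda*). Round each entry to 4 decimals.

Form the Lagrangian:
  L(x, lambda) = (1/2) x^T Q x + c^T x + lambda^T (A x - b)
Stationarity (grad_x L = 0): Q x + c + A^T lambda = 0.
Primal feasibility: A x = b.

This gives the KKT block system:
  [ Q   A^T ] [ x     ]   [-c ]
  [ A    0  ] [ lambda ] = [ b ]

Solving the linear system:
  x*      = (-0.7635, -0.0788, 0.0563)
  lambda* = (-2.5586)
  f(x*)   = 0.3029

x* = (-0.7635, -0.0788, 0.0563), lambda* = (-2.5586)


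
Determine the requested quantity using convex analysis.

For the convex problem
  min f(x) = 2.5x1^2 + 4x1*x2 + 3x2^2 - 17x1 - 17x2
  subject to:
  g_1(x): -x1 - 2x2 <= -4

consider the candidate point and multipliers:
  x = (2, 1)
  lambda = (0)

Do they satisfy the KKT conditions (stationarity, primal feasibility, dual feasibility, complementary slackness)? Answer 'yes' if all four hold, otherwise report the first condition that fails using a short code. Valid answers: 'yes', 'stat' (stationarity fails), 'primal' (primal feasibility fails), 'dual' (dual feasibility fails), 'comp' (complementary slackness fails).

Gradient of f: grad f(x) = Q x + c = (-3, -3)
Constraint values g_i(x) = a_i^T x - b_i:
  g_1((2, 1)) = 0
Stationarity residual: grad f(x) + sum_i lambda_i a_i = (-3, -3)
  -> stationarity FAILS
Primal feasibility (all g_i <= 0): OK
Dual feasibility (all lambda_i >= 0): OK
Complementary slackness (lambda_i * g_i(x) = 0 for all i): OK

Verdict: the first failing condition is stationarity -> stat.

stat


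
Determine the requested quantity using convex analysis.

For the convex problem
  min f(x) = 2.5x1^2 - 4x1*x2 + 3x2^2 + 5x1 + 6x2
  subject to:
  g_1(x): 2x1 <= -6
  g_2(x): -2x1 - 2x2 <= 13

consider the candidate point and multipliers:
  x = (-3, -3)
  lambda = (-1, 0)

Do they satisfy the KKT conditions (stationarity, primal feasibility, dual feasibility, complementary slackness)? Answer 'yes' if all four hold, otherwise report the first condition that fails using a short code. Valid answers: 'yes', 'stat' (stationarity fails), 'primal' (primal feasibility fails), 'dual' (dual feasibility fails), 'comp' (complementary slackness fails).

Gradient of f: grad f(x) = Q x + c = (2, 0)
Constraint values g_i(x) = a_i^T x - b_i:
  g_1((-3, -3)) = 0
  g_2((-3, -3)) = -1
Stationarity residual: grad f(x) + sum_i lambda_i a_i = (0, 0)
  -> stationarity OK
Primal feasibility (all g_i <= 0): OK
Dual feasibility (all lambda_i >= 0): FAILS
Complementary slackness (lambda_i * g_i(x) = 0 for all i): OK

Verdict: the first failing condition is dual_feasibility -> dual.

dual


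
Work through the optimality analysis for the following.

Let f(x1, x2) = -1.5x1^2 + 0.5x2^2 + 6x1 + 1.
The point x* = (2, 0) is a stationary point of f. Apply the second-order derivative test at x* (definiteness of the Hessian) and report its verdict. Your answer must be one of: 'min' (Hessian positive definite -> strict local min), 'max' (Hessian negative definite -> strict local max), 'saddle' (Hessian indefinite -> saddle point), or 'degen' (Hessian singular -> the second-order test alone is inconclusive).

Compute the Hessian H = grad^2 f:
  H = [[-3, 0], [0, 1]]
Verify stationarity: grad f(x*) = H x* + g = (0, 0).
Eigenvalues of H: -3, 1.
Eigenvalues have mixed signs, so H is indefinite -> x* is a saddle point.

saddle


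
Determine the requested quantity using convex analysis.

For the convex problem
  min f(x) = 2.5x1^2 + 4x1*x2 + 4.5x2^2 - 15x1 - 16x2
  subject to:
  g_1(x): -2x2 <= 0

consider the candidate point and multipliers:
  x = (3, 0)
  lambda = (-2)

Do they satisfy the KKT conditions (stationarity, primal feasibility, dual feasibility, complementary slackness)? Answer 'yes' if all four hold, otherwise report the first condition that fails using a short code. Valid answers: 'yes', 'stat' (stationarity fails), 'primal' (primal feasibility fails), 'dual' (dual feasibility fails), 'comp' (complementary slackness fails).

Gradient of f: grad f(x) = Q x + c = (0, -4)
Constraint values g_i(x) = a_i^T x - b_i:
  g_1((3, 0)) = 0
Stationarity residual: grad f(x) + sum_i lambda_i a_i = (0, 0)
  -> stationarity OK
Primal feasibility (all g_i <= 0): OK
Dual feasibility (all lambda_i >= 0): FAILS
Complementary slackness (lambda_i * g_i(x) = 0 for all i): OK

Verdict: the first failing condition is dual_feasibility -> dual.

dual


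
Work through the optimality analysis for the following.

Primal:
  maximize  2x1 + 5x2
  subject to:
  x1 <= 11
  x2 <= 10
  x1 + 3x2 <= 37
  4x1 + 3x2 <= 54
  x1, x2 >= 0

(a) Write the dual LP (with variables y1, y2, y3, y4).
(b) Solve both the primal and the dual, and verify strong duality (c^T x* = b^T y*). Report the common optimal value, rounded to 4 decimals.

The standard primal-dual pair for 'max c^T x s.t. A x <= b, x >= 0' is:
  Dual:  min b^T y  s.t.  A^T y >= c,  y >= 0.

So the dual LP is:
  minimize  11y1 + 10y2 + 37y3 + 54y4
  subject to:
    y1 + y3 + 4y4 >= 2
    y2 + 3y3 + 3y4 >= 5
    y1, y2, y3, y4 >= 0

Solving the primal: x* = (6, 10).
  primal value c^T x* = 62.
Solving the dual: y* = (0, 3.5, 0, 0.5).
  dual value b^T y* = 62.
Strong duality: c^T x* = b^T y*. Confirmed.

62


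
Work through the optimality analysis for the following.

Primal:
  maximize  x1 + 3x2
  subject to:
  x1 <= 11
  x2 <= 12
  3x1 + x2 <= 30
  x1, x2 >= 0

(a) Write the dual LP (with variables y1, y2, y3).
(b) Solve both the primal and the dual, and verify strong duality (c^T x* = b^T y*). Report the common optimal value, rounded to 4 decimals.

The standard primal-dual pair for 'max c^T x s.t. A x <= b, x >= 0' is:
  Dual:  min b^T y  s.t.  A^T y >= c,  y >= 0.

So the dual LP is:
  minimize  11y1 + 12y2 + 30y3
  subject to:
    y1 + 3y3 >= 1
    y2 + y3 >= 3
    y1, y2, y3 >= 0

Solving the primal: x* = (6, 12).
  primal value c^T x* = 42.
Solving the dual: y* = (0, 2.6667, 0.3333).
  dual value b^T y* = 42.
Strong duality: c^T x* = b^T y*. Confirmed.

42


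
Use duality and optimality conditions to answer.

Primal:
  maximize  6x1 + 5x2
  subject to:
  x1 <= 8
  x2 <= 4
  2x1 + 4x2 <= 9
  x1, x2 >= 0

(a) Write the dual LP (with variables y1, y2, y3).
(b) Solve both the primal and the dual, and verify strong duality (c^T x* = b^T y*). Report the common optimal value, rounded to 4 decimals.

The standard primal-dual pair for 'max c^T x s.t. A x <= b, x >= 0' is:
  Dual:  min b^T y  s.t.  A^T y >= c,  y >= 0.

So the dual LP is:
  minimize  8y1 + 4y2 + 9y3
  subject to:
    y1 + 2y3 >= 6
    y2 + 4y3 >= 5
    y1, y2, y3 >= 0

Solving the primal: x* = (4.5, 0).
  primal value c^T x* = 27.
Solving the dual: y* = (0, 0, 3).
  dual value b^T y* = 27.
Strong duality: c^T x* = b^T y*. Confirmed.

27


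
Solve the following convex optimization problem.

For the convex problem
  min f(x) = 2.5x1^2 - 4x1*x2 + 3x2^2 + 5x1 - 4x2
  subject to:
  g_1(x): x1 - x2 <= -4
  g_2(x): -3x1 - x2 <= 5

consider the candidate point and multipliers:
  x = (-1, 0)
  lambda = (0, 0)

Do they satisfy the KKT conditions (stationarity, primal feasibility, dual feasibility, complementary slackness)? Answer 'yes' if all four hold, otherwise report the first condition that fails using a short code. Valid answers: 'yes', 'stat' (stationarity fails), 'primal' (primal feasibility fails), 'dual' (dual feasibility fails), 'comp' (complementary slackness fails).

Gradient of f: grad f(x) = Q x + c = (0, 0)
Constraint values g_i(x) = a_i^T x - b_i:
  g_1((-1, 0)) = 3
  g_2((-1, 0)) = -2
Stationarity residual: grad f(x) + sum_i lambda_i a_i = (0, 0)
  -> stationarity OK
Primal feasibility (all g_i <= 0): FAILS
Dual feasibility (all lambda_i >= 0): OK
Complementary slackness (lambda_i * g_i(x) = 0 for all i): OK

Verdict: the first failing condition is primal_feasibility -> primal.

primal


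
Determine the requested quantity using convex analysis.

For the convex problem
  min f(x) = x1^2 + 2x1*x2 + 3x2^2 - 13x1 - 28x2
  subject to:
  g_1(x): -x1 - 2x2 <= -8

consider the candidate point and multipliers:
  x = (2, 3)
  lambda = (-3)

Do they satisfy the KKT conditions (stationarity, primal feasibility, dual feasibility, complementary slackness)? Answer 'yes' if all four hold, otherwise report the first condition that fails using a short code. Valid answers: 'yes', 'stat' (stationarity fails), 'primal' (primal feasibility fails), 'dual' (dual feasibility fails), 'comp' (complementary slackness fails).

Gradient of f: grad f(x) = Q x + c = (-3, -6)
Constraint values g_i(x) = a_i^T x - b_i:
  g_1((2, 3)) = 0
Stationarity residual: grad f(x) + sum_i lambda_i a_i = (0, 0)
  -> stationarity OK
Primal feasibility (all g_i <= 0): OK
Dual feasibility (all lambda_i >= 0): FAILS
Complementary slackness (lambda_i * g_i(x) = 0 for all i): OK

Verdict: the first failing condition is dual_feasibility -> dual.

dual


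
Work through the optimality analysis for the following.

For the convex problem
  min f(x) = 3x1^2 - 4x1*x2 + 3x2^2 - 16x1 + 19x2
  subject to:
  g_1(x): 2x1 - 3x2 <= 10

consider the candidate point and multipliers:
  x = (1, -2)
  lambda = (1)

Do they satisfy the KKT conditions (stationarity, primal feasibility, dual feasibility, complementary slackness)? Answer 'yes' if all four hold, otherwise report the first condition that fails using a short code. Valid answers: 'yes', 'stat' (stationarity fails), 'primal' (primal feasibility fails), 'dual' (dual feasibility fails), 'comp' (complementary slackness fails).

Gradient of f: grad f(x) = Q x + c = (-2, 3)
Constraint values g_i(x) = a_i^T x - b_i:
  g_1((1, -2)) = -2
Stationarity residual: grad f(x) + sum_i lambda_i a_i = (0, 0)
  -> stationarity OK
Primal feasibility (all g_i <= 0): OK
Dual feasibility (all lambda_i >= 0): OK
Complementary slackness (lambda_i * g_i(x) = 0 for all i): FAILS

Verdict: the first failing condition is complementary_slackness -> comp.

comp


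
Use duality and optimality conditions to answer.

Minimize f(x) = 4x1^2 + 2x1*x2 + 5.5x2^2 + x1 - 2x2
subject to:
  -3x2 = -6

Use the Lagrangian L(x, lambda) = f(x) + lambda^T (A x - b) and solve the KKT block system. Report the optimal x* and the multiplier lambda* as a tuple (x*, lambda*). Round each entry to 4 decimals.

Form the Lagrangian:
  L(x, lambda) = (1/2) x^T Q x + c^T x + lambda^T (A x - b)
Stationarity (grad_x L = 0): Q x + c + A^T lambda = 0.
Primal feasibility: A x = b.

This gives the KKT block system:
  [ Q   A^T ] [ x     ]   [-c ]
  [ A    0  ] [ lambda ] = [ b ]

Solving the linear system:
  x*      = (-0.625, 2)
  lambda* = (6.25)
  f(x*)   = 16.4375

x* = (-0.625, 2), lambda* = (6.25)


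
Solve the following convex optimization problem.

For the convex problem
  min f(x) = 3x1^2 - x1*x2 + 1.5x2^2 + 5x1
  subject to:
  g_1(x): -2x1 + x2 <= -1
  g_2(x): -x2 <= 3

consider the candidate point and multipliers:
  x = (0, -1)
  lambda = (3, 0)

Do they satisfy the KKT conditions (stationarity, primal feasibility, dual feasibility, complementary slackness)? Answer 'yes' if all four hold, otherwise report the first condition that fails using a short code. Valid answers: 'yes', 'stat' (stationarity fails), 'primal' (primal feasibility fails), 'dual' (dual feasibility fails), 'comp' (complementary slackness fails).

Gradient of f: grad f(x) = Q x + c = (6, -3)
Constraint values g_i(x) = a_i^T x - b_i:
  g_1((0, -1)) = 0
  g_2((0, -1)) = -2
Stationarity residual: grad f(x) + sum_i lambda_i a_i = (0, 0)
  -> stationarity OK
Primal feasibility (all g_i <= 0): OK
Dual feasibility (all lambda_i >= 0): OK
Complementary slackness (lambda_i * g_i(x) = 0 for all i): OK

Verdict: yes, KKT holds.

yes


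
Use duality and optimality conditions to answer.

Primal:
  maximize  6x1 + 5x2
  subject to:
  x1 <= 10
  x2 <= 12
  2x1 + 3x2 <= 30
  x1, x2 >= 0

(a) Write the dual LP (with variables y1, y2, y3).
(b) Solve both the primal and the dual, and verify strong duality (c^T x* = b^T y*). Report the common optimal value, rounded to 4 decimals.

The standard primal-dual pair for 'max c^T x s.t. A x <= b, x >= 0' is:
  Dual:  min b^T y  s.t.  A^T y >= c,  y >= 0.

So the dual LP is:
  minimize  10y1 + 12y2 + 30y3
  subject to:
    y1 + 2y3 >= 6
    y2 + 3y3 >= 5
    y1, y2, y3 >= 0

Solving the primal: x* = (10, 3.3333).
  primal value c^T x* = 76.6667.
Solving the dual: y* = (2.6667, 0, 1.6667).
  dual value b^T y* = 76.6667.
Strong duality: c^T x* = b^T y*. Confirmed.

76.6667


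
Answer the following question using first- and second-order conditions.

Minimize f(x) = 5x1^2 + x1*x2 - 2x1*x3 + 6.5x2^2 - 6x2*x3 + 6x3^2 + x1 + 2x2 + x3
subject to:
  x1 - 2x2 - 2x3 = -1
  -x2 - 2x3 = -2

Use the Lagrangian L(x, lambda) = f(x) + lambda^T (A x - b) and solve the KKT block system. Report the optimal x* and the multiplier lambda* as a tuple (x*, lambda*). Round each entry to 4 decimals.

Form the Lagrangian:
  L(x, lambda) = (1/2) x^T Q x + c^T x + lambda^T (A x - b)
Stationarity (grad_x L = 0): Q x + c + A^T lambda = 0.
Primal feasibility: A x = b.

This gives the KKT block system:
  [ Q   A^T ] [ x     ]   [-c ]
  [ A    0  ] [ lambda ] = [ b ]

Solving the linear system:
  x*      = (0.9861, -0.0139, 1.0069)
  lambda* = (-8.8333, 14.4306)
  f(x*)   = 10.9965

x* = (0.9861, -0.0139, 1.0069), lambda* = (-8.8333, 14.4306)


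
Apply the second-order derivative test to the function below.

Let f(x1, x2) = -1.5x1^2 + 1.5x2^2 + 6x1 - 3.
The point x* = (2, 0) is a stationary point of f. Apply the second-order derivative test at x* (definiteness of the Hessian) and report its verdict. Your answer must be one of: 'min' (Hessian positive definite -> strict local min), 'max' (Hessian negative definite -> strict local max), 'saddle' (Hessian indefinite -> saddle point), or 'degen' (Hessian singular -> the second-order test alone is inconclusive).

Compute the Hessian H = grad^2 f:
  H = [[-3, 0], [0, 3]]
Verify stationarity: grad f(x*) = H x* + g = (0, 0).
Eigenvalues of H: -3, 3.
Eigenvalues have mixed signs, so H is indefinite -> x* is a saddle point.

saddle


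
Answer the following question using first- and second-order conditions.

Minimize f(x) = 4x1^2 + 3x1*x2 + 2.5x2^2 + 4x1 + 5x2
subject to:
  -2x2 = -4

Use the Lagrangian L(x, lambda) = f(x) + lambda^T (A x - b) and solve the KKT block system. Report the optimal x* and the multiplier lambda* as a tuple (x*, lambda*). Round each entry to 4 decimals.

Form the Lagrangian:
  L(x, lambda) = (1/2) x^T Q x + c^T x + lambda^T (A x - b)
Stationarity (grad_x L = 0): Q x + c + A^T lambda = 0.
Primal feasibility: A x = b.

This gives the KKT block system:
  [ Q   A^T ] [ x     ]   [-c ]
  [ A    0  ] [ lambda ] = [ b ]

Solving the linear system:
  x*      = (-1.25, 2)
  lambda* = (5.625)
  f(x*)   = 13.75

x* = (-1.25, 2), lambda* = (5.625)


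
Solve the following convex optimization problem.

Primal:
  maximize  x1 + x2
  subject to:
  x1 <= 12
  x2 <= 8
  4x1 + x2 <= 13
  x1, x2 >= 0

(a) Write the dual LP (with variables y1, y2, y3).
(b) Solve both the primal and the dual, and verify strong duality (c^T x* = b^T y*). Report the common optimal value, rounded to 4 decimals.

The standard primal-dual pair for 'max c^T x s.t. A x <= b, x >= 0' is:
  Dual:  min b^T y  s.t.  A^T y >= c,  y >= 0.

So the dual LP is:
  minimize  12y1 + 8y2 + 13y3
  subject to:
    y1 + 4y3 >= 1
    y2 + y3 >= 1
    y1, y2, y3 >= 0

Solving the primal: x* = (1.25, 8).
  primal value c^T x* = 9.25.
Solving the dual: y* = (0, 0.75, 0.25).
  dual value b^T y* = 9.25.
Strong duality: c^T x* = b^T y*. Confirmed.

9.25


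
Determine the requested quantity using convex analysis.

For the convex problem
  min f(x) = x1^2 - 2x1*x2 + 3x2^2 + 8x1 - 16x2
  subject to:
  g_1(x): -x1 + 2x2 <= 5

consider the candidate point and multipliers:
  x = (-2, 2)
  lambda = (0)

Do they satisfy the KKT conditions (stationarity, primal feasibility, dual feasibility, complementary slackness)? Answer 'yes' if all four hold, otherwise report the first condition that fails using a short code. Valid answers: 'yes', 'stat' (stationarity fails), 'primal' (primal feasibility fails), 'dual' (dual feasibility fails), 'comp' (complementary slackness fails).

Gradient of f: grad f(x) = Q x + c = (0, 0)
Constraint values g_i(x) = a_i^T x - b_i:
  g_1((-2, 2)) = 1
Stationarity residual: grad f(x) + sum_i lambda_i a_i = (0, 0)
  -> stationarity OK
Primal feasibility (all g_i <= 0): FAILS
Dual feasibility (all lambda_i >= 0): OK
Complementary slackness (lambda_i * g_i(x) = 0 for all i): OK

Verdict: the first failing condition is primal_feasibility -> primal.

primal


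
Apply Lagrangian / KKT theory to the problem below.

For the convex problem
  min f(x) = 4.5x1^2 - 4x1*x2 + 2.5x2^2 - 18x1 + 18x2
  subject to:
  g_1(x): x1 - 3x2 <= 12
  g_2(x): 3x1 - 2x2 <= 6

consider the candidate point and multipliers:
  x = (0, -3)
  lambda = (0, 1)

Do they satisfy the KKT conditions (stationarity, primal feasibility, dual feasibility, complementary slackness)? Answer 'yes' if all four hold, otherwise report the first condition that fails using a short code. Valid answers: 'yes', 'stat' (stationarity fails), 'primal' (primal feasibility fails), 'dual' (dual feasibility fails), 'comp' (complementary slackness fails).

Gradient of f: grad f(x) = Q x + c = (-6, 3)
Constraint values g_i(x) = a_i^T x - b_i:
  g_1((0, -3)) = -3
  g_2((0, -3)) = 0
Stationarity residual: grad f(x) + sum_i lambda_i a_i = (-3, 1)
  -> stationarity FAILS
Primal feasibility (all g_i <= 0): OK
Dual feasibility (all lambda_i >= 0): OK
Complementary slackness (lambda_i * g_i(x) = 0 for all i): OK

Verdict: the first failing condition is stationarity -> stat.

stat


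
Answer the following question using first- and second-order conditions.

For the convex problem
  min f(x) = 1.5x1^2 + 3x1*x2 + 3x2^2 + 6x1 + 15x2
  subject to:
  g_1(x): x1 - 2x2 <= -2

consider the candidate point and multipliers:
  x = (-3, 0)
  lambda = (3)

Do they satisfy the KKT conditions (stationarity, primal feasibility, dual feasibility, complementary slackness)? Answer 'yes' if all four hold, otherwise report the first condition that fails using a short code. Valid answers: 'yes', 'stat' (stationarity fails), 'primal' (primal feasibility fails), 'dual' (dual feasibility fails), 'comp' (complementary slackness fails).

Gradient of f: grad f(x) = Q x + c = (-3, 6)
Constraint values g_i(x) = a_i^T x - b_i:
  g_1((-3, 0)) = -1
Stationarity residual: grad f(x) + sum_i lambda_i a_i = (0, 0)
  -> stationarity OK
Primal feasibility (all g_i <= 0): OK
Dual feasibility (all lambda_i >= 0): OK
Complementary slackness (lambda_i * g_i(x) = 0 for all i): FAILS

Verdict: the first failing condition is complementary_slackness -> comp.

comp


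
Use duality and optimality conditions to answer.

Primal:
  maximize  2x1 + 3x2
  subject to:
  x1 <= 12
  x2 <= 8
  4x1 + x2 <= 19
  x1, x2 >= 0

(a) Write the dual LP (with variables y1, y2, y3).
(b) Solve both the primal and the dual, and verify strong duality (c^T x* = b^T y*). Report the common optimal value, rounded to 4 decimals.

The standard primal-dual pair for 'max c^T x s.t. A x <= b, x >= 0' is:
  Dual:  min b^T y  s.t.  A^T y >= c,  y >= 0.

So the dual LP is:
  minimize  12y1 + 8y2 + 19y3
  subject to:
    y1 + 4y3 >= 2
    y2 + y3 >= 3
    y1, y2, y3 >= 0

Solving the primal: x* = (2.75, 8).
  primal value c^T x* = 29.5.
Solving the dual: y* = (0, 2.5, 0.5).
  dual value b^T y* = 29.5.
Strong duality: c^T x* = b^T y*. Confirmed.

29.5


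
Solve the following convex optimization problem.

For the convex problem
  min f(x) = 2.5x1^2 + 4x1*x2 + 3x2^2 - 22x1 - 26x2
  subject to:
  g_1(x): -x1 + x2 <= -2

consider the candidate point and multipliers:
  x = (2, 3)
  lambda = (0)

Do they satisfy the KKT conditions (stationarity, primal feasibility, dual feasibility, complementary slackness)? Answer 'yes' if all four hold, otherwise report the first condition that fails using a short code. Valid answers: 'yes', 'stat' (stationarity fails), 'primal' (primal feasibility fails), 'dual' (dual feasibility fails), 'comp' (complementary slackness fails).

Gradient of f: grad f(x) = Q x + c = (0, 0)
Constraint values g_i(x) = a_i^T x - b_i:
  g_1((2, 3)) = 3
Stationarity residual: grad f(x) + sum_i lambda_i a_i = (0, 0)
  -> stationarity OK
Primal feasibility (all g_i <= 0): FAILS
Dual feasibility (all lambda_i >= 0): OK
Complementary slackness (lambda_i * g_i(x) = 0 for all i): OK

Verdict: the first failing condition is primal_feasibility -> primal.

primal


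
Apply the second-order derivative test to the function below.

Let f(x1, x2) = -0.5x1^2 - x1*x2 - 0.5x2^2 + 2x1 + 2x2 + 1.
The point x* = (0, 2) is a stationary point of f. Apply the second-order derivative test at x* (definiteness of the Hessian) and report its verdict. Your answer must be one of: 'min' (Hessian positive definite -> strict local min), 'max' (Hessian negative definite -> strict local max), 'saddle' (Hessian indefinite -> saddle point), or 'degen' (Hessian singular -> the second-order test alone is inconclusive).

Compute the Hessian H = grad^2 f:
  H = [[-1, -1], [-1, -1]]
Verify stationarity: grad f(x*) = H x* + g = (0, 0).
Eigenvalues of H: -2, 0.
H has a zero eigenvalue (singular; negative semidefinite but not definite), so H is neither positive definite, negative definite, nor indefinite. The second-order test alone is inconclusive -> degen.
(Indeed, f is constant along the null direction of H through x*, so x* is not a strict local extremum.)

degen


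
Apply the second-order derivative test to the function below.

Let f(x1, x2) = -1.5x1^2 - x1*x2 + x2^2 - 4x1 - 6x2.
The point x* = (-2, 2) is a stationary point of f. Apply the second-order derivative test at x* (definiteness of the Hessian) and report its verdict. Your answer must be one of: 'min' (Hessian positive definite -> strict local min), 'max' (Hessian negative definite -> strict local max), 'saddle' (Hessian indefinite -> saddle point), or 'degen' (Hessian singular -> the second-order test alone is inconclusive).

Compute the Hessian H = grad^2 f:
  H = [[-3, -1], [-1, 2]]
Verify stationarity: grad f(x*) = H x* + g = (0, 0).
Eigenvalues of H: -3.1926, 2.1926.
Eigenvalues have mixed signs, so H is indefinite -> x* is a saddle point.

saddle


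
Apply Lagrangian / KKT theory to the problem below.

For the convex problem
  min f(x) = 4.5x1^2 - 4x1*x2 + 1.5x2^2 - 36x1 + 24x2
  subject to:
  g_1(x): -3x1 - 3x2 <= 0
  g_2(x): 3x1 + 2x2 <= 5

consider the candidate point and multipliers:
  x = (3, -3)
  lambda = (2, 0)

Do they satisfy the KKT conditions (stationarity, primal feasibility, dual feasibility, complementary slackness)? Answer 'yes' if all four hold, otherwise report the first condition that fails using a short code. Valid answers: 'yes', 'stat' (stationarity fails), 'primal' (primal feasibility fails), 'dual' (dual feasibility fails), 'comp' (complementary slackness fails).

Gradient of f: grad f(x) = Q x + c = (3, 3)
Constraint values g_i(x) = a_i^T x - b_i:
  g_1((3, -3)) = 0
  g_2((3, -3)) = -2
Stationarity residual: grad f(x) + sum_i lambda_i a_i = (-3, -3)
  -> stationarity FAILS
Primal feasibility (all g_i <= 0): OK
Dual feasibility (all lambda_i >= 0): OK
Complementary slackness (lambda_i * g_i(x) = 0 for all i): OK

Verdict: the first failing condition is stationarity -> stat.

stat


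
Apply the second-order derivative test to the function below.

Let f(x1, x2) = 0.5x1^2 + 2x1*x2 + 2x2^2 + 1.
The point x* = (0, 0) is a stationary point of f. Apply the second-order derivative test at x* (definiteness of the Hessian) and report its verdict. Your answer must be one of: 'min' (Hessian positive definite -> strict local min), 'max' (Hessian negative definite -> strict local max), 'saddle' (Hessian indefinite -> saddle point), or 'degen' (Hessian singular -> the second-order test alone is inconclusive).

Compute the Hessian H = grad^2 f:
  H = [[1, 2], [2, 4]]
Verify stationarity: grad f(x*) = H x* + g = (0, 0).
Eigenvalues of H: 0, 5.
H has a zero eigenvalue (singular; positive semidefinite but not definite), so H is neither positive definite, negative definite, nor indefinite. The second-order test alone is inconclusive -> degen.
(Indeed, f is constant along the null direction of H through x*, so x* is not a strict local extremum.)

degen


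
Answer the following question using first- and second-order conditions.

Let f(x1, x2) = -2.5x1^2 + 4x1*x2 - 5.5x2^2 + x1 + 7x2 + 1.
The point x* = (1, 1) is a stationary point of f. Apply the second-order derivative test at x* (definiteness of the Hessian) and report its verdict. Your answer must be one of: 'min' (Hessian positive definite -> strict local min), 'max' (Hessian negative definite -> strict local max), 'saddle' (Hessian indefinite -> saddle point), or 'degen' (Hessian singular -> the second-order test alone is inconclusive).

Compute the Hessian H = grad^2 f:
  H = [[-5, 4], [4, -11]]
Verify stationarity: grad f(x*) = H x* + g = (0, 0).
Eigenvalues of H: -13, -3.
Both eigenvalues < 0, so H is negative definite -> x* is a strict local max.

max


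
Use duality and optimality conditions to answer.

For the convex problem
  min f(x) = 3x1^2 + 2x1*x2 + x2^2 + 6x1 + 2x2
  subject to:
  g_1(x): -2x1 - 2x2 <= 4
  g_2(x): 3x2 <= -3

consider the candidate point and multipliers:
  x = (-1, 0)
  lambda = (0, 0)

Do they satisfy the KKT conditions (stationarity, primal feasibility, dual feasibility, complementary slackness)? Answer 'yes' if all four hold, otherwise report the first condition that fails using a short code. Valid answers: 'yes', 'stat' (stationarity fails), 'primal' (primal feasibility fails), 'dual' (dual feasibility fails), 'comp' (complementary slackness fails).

Gradient of f: grad f(x) = Q x + c = (0, 0)
Constraint values g_i(x) = a_i^T x - b_i:
  g_1((-1, 0)) = -2
  g_2((-1, 0)) = 3
Stationarity residual: grad f(x) + sum_i lambda_i a_i = (0, 0)
  -> stationarity OK
Primal feasibility (all g_i <= 0): FAILS
Dual feasibility (all lambda_i >= 0): OK
Complementary slackness (lambda_i * g_i(x) = 0 for all i): OK

Verdict: the first failing condition is primal_feasibility -> primal.

primal


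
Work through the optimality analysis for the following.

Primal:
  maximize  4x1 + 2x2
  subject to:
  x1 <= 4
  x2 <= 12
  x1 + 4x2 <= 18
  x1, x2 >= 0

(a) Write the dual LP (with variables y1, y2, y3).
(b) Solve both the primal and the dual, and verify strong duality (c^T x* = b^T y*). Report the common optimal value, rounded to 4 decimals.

The standard primal-dual pair for 'max c^T x s.t. A x <= b, x >= 0' is:
  Dual:  min b^T y  s.t.  A^T y >= c,  y >= 0.

So the dual LP is:
  minimize  4y1 + 12y2 + 18y3
  subject to:
    y1 + y3 >= 4
    y2 + 4y3 >= 2
    y1, y2, y3 >= 0

Solving the primal: x* = (4, 3.5).
  primal value c^T x* = 23.
Solving the dual: y* = (3.5, 0, 0.5).
  dual value b^T y* = 23.
Strong duality: c^T x* = b^T y*. Confirmed.

23


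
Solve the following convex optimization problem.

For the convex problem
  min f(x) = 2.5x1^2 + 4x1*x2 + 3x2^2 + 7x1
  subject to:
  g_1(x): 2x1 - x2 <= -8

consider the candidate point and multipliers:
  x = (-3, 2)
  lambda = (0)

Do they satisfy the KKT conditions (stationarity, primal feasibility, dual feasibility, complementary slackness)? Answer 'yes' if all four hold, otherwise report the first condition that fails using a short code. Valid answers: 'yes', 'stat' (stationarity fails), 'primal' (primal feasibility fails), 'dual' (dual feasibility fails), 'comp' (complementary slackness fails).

Gradient of f: grad f(x) = Q x + c = (0, 0)
Constraint values g_i(x) = a_i^T x - b_i:
  g_1((-3, 2)) = 0
Stationarity residual: grad f(x) + sum_i lambda_i a_i = (0, 0)
  -> stationarity OK
Primal feasibility (all g_i <= 0): OK
Dual feasibility (all lambda_i >= 0): OK
Complementary slackness (lambda_i * g_i(x) = 0 for all i): OK

Verdict: yes, KKT holds.

yes
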